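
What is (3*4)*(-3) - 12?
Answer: -48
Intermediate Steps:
(3*4)*(-3) - 12 = 12*(-3) - 12 = -36 - 12 = -48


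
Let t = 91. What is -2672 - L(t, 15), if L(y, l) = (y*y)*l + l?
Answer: -126902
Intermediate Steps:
L(y, l) = l + l*y**2 (L(y, l) = y**2*l + l = l*y**2 + l = l + l*y**2)
-2672 - L(t, 15) = -2672 - 15*(1 + 91**2) = -2672 - 15*(1 + 8281) = -2672 - 15*8282 = -2672 - 1*124230 = -2672 - 124230 = -126902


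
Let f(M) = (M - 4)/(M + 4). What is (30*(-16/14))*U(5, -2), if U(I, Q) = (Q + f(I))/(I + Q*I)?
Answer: -272/21 ≈ -12.952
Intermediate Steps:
f(M) = (-4 + M)/(4 + M)
U(I, Q) = (Q + (-4 + I)/(4 + I))/(I + I*Q) (U(I, Q) = (Q + (-4 + I)/(4 + I))/(I + Q*I) = (Q + (-4 + I)/(4 + I))/(I + I*Q))
(30*(-16/14))*U(5, -2) = (30*(-16/14))*((-4 + 5 - 2*(4 + 5))/(5*(1 - 2)*(4 + 5))) = (30*(-16*1/14))*((1/5)*(-4 + 5 - 2*9)/(-1*9)) = (30*(-8/7))*((1/5)*(-1)*(1/9)*(-4 + 5 - 18)) = -48*(-1)*(-17)/(7*9) = -240/7*17/45 = -272/21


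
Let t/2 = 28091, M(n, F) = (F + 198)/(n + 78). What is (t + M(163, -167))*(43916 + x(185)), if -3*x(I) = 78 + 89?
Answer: 1781592660833/723 ≈ 2.4642e+9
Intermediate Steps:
M(n, F) = (198 + F)/(78 + n)
x(I) = -167/3 (x(I) = -(78 + 89)/3 = -1/3*167 = -167/3)
t = 56182 (t = 2*28091 = 56182)
(t + M(163, -167))*(43916 + x(185)) = (56182 + (198 - 167)/(78 + 163))*(43916 - 167/3) = (56182 + 31/241)*(131581/3) = (13539893/241)*(131581/3) = 1781592660833/723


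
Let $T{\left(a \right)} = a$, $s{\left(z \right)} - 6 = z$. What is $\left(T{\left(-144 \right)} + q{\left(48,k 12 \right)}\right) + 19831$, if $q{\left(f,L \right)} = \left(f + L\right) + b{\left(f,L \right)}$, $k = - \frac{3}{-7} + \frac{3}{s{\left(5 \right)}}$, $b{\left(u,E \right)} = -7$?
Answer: $\frac{1519704}{77} \approx 19736.0$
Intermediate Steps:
$s{\left(z \right)} = 6 + z$
$k = \frac{54}{77}$ ($k = - \frac{3}{-7} + \frac{3}{6 + 5} = \left(-3\right) \left(- \frac{1}{7}\right) + \frac{3}{11} = \frac{3}{7} + 3 \cdot \frac{1}{11} = \frac{3}{7} + \frac{3}{11} = \frac{54}{77} \approx 0.7013$)
$q{\left(f,L \right)} = -7 + L + f$ ($q{\left(f,L \right)} = \left(f + L\right) - 7 = \left(L + f\right) - 7 = -7 + L + f$)
$\left(T{\left(-144 \right)} + q{\left(48,k 12 \right)}\right) + 19831 = \left(-144 + \left(-7 + \frac{54}{77} \cdot 12 + 48\right)\right) + 19831 = \left(-144 + \left(-7 + \frac{648}{77} + 48\right)\right) + 19831 = \left(-144 + \frac{3805}{77}\right) + 19831 = - \frac{7283}{77} + 19831 = \frac{1519704}{77}$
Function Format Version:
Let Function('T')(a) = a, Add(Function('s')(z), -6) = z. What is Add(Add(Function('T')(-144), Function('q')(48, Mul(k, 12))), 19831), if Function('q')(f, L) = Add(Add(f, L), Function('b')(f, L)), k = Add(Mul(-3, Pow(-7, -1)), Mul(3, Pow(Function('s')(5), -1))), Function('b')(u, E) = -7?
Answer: Rational(1519704, 77) ≈ 19736.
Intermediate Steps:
Function('s')(z) = Add(6, z)
k = Rational(54, 77) (k = Add(Mul(-3, Pow(-7, -1)), Mul(3, Pow(Add(6, 5), -1))) = Add(Mul(-3, Rational(-1, 7)), Mul(3, Pow(11, -1))) = Add(Rational(3, 7), Mul(3, Rational(1, 11))) = Add(Rational(3, 7), Rational(3, 11)) = Rational(54, 77) ≈ 0.70130)
Function('q')(f, L) = Add(-7, L, f) (Function('q')(f, L) = Add(Add(f, L), -7) = Add(Add(L, f), -7) = Add(-7, L, f))
Add(Add(Function('T')(-144), Function('q')(48, Mul(k, 12))), 19831) = Add(Add(-144, Add(-7, Mul(Rational(54, 77), 12), 48)), 19831) = Add(Add(-144, Add(-7, Rational(648, 77), 48)), 19831) = Add(Add(-144, Rational(3805, 77)), 19831) = Add(Rational(-7283, 77), 19831) = Rational(1519704, 77)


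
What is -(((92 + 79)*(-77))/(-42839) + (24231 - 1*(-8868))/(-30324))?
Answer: 339550651/433016612 ≈ 0.78415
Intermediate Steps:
-(((92 + 79)*(-77))/(-42839) + (24231 - 1*(-8868))/(-30324)) = -((171*(-77))*(-1/42839) + (24231 + 8868)*(-1/30324)) = -(-13167*(-1/42839) + 33099*(-1/30324)) = -(13167/42839 - 11033/10108) = -1*(-339550651/433016612) = 339550651/433016612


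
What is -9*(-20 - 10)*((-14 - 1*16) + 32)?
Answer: 540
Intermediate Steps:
-9*(-20 - 10)*((-14 - 1*16) + 32) = -(-270)*((-14 - 16) + 32) = -(-270)*(-30 + 32) = -(-270)*2 = -9*(-60) = 540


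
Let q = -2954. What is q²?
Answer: 8726116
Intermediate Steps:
q² = (-2954)² = 8726116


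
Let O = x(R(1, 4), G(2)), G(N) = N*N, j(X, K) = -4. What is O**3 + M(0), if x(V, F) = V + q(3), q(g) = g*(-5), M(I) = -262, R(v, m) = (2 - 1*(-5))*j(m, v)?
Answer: -79769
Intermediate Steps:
R(v, m) = -28 (R(v, m) = (2 - 1*(-5))*(-4) = (2 + 5)*(-4) = 7*(-4) = -28)
q(g) = -5*g
G(N) = N**2
x(V, F) = -15 + V (x(V, F) = V - 5*3 = V - 15 = -15 + V)
O = -43 (O = -15 - 28 = -43)
O**3 + M(0) = (-43)**3 - 262 = -79507 - 262 = -79769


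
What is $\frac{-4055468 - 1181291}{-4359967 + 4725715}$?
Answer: $- \frac{5236759}{365748} \approx -14.318$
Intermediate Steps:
$\frac{-4055468 - 1181291}{-4359967 + 4725715} = - \frac{5236759}{365748}$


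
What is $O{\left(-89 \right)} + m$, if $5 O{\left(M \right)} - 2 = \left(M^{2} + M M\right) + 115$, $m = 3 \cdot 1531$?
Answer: $\frac{38924}{5} \approx 7784.8$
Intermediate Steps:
$m = 4593$
$O{\left(M \right)} = \frac{117}{5} + \frac{2 M^{2}}{5}$ ($O{\left(M \right)} = \frac{2}{5} + \frac{\left(M^{2} + M M\right) + 115}{5} = \frac{2}{5} + \frac{\left(M^{2} + M^{2}\right) + 115}{5} = \frac{2}{5} + \frac{2 M^{2} + 115}{5} = \frac{2}{5} + \frac{115 + 2 M^{2}}{5} = \frac{2}{5} + \left(23 + \frac{2 M^{2}}{5}\right) = \frac{117}{5} + \frac{2 M^{2}}{5}$)
$O{\left(-89 \right)} + m = \left(\frac{117}{5} + \frac{2 \left(-89\right)^{2}}{5}\right) + 4593 = \left(\frac{117}{5} + \frac{2}{5} \cdot 7921\right) + 4593 = \left(\frac{117}{5} + \frac{15842}{5}\right) + 4593 = \frac{15959}{5} + 4593 = \frac{38924}{5}$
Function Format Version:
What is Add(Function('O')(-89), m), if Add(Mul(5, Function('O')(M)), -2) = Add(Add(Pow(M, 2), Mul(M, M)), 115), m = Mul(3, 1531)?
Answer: Rational(38924, 5) ≈ 7784.8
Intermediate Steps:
m = 4593
Function('O')(M) = Add(Rational(117, 5), Mul(Rational(2, 5), Pow(M, 2))) (Function('O')(M) = Add(Rational(2, 5), Mul(Rational(1, 5), Add(Add(Pow(M, 2), Mul(M, M)), 115))) = Add(Rational(2, 5), Mul(Rational(1, 5), Add(Add(Pow(M, 2), Pow(M, 2)), 115))) = Add(Rational(2, 5), Mul(Rational(1, 5), Add(Mul(2, Pow(M, 2)), 115))) = Add(Rational(2, 5), Mul(Rational(1, 5), Add(115, Mul(2, Pow(M, 2))))) = Add(Rational(2, 5), Add(23, Mul(Rational(2, 5), Pow(M, 2)))) = Add(Rational(117, 5), Mul(Rational(2, 5), Pow(M, 2))))
Add(Function('O')(-89), m) = Add(Add(Rational(117, 5), Mul(Rational(2, 5), Pow(-89, 2))), 4593) = Add(Add(Rational(117, 5), Mul(Rational(2, 5), 7921)), 4593) = Add(Add(Rational(117, 5), Rational(15842, 5)), 4593) = Add(Rational(15959, 5), 4593) = Rational(38924, 5)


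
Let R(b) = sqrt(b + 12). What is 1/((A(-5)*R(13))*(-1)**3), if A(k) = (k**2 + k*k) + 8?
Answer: -1/290 ≈ -0.0034483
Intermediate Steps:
R(b) = sqrt(12 + b)
A(k) = 8 + 2*k**2 (A(k) = (k**2 + k**2) + 8 = 2*k**2 + 8 = 8 + 2*k**2)
1/((A(-5)*R(13))*(-1)**3) = 1/(((8 + 2*(-5)**2)*sqrt(12 + 13))*(-1)**3) = 1/(((8 + 2*25)*sqrt(25))*(-1)) = 1/(((8 + 50)*5)*(-1)) = 1/((58*5)*(-1)) = 1/(290*(-1)) = 1/(-290) = -1/290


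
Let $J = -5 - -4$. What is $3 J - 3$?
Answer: $-6$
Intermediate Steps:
$J = -1$ ($J = -5 + 4 = -1$)
$3 J - 3 = 3 \left(-1\right) - 3 = -3 - 3 = -6$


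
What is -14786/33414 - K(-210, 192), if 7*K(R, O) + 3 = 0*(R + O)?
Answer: -1630/116949 ≈ -0.013938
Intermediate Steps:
K(R, O) = -3/7 (K(R, O) = -3/7 + (0*(R + O))/7 = -3/7 + (0*(O + R))/7 = -3/7 + (1/7)*0 = -3/7 + 0 = -3/7)
-14786/33414 - K(-210, 192) = -14786/33414 - 1*(-3/7) = -14786*1/33414 + 3/7 = -7393/16707 + 3/7 = -1630/116949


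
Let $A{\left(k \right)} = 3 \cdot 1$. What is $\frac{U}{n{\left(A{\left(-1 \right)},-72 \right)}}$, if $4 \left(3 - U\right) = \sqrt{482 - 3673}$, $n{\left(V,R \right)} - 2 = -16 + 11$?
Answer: $-1 + \frac{i \sqrt{3191}}{12} \approx -1.0 + 4.7074 i$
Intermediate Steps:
$A{\left(k \right)} = 3$
$n{\left(V,R \right)} = -3$ ($n{\left(V,R \right)} = 2 + \left(-16 + 11\right) = 2 - 5 = -3$)
$U = 3 - \frac{i \sqrt{3191}}{4}$ ($U = 3 - \frac{\sqrt{482 - 3673}}{4} = 3 - \frac{\sqrt{-3191}}{4} = 3 - \frac{i \sqrt{3191}}{4} \approx 3.0 - 14.122 i$)
$\frac{U}{n{\left(A{\left(-1 \right)},-72 \right)}} = \frac{3 - \frac{i \sqrt{3191}}{4}}{-3} = \left(3 - \frac{i \sqrt{3191}}{4}\right) \left(- \frac{1}{3}\right) = -1 + \frac{i \sqrt{3191}}{12}$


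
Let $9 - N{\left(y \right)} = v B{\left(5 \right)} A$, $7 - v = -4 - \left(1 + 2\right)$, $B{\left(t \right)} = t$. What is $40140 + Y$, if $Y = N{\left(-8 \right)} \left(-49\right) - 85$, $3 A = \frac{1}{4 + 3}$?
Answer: $\frac{119332}{3} \approx 39777.0$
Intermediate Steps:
$v = 14$ ($v = 7 - \left(-4 - \left(1 + 2\right)\right) = 7 - \left(-4 - 3\right) = 7 - -7 = 7 + 7 = 14$)
$A = \frac{1}{21}$ ($A = \frac{1}{3 \left(4 + 3\right)} = \frac{1}{3 \cdot 7} = \frac{1}{3} \cdot \frac{1}{7} = \frac{1}{21} \approx 0.047619$)
$N{\left(y \right)} = \frac{17}{3}$ ($N{\left(y \right)} = 9 - 14 \cdot 5 \cdot \frac{1}{21} = 9 - 70 \cdot \frac{1}{21} = 9 - \frac{10}{3} = \frac{17}{3}$)
$Y = - \frac{1088}{3}$ ($Y = \frac{17}{3} \left(-49\right) - 85 = - \frac{833}{3} - 85 = - \frac{1088}{3} \approx -362.67$)
$40140 + Y = 40140 - \frac{1088}{3} = \frac{119332}{3}$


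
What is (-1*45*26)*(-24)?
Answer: 28080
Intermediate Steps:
(-1*45*26)*(-24) = -45*26*(-24) = -1170*(-24) = 28080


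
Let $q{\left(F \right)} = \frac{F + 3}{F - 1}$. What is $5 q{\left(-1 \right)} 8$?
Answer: $-40$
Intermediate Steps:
$q{\left(F \right)} = \frac{3 + F}{-1 + F}$
$5 q{\left(-1 \right)} 8 = 5 \frac{3 - 1}{-1 - 1} \cdot 8 = 5 \frac{1}{-2} \cdot 2 \cdot 8 = 5 \left(- \frac{1}{2}\right) 2 \cdot 8 = 5 \left(\left(-1\right) 8\right) = 5 \left(-8\right) = -40$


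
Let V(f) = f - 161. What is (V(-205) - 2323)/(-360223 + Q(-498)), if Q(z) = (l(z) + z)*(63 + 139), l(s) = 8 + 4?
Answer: 2689/458395 ≈ 0.0058661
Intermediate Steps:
V(f) = -161 + f
l(s) = 12
Q(z) = 2424 + 202*z (Q(z) = (12 + z)*(63 + 139) = (12 + z)*202 = 2424 + 202*z)
(V(-205) - 2323)/(-360223 + Q(-498)) = ((-161 - 205) - 2323)/(-360223 + (2424 + 202*(-498))) = (-366 - 2323)/(-360223 + (2424 - 100596)) = -2689/(-360223 - 98172) = -2689/(-458395) = -2689*(-1/458395) = 2689/458395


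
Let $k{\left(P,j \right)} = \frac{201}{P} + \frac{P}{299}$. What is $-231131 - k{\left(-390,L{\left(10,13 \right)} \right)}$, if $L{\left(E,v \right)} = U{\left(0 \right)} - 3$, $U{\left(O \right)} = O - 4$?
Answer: $- \frac{691076249}{2990} \approx -2.3113 \cdot 10^{5}$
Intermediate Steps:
$U{\left(O \right)} = -4 + O$
$L{\left(E,v \right)} = -7$ ($L{\left(E,v \right)} = \left(-4 + 0\right) - 3 = -4 - 3 = -7$)
$k{\left(P,j \right)} = \frac{201}{P} + \frac{P}{299}$ ($k{\left(P,j \right)} = \frac{201}{P} + P \frac{1}{299} = \frac{201}{P} + \frac{P}{299}$)
$-231131 - k{\left(-390,L{\left(10,13 \right)} \right)} = -231131 - \left(\frac{201}{-390} + \frac{1}{299} \left(-390\right)\right) = -231131 - \left(201 \left(- \frac{1}{390}\right) - \frac{30}{23}\right) = -231131 - \left(- \frac{67}{130} - \frac{30}{23}\right) = -231131 - - \frac{5441}{2990} = -231131 + \frac{5441}{2990} = - \frac{691076249}{2990}$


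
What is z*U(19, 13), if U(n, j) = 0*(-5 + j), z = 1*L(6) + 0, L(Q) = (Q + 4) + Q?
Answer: 0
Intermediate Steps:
L(Q) = 4 + 2*Q (L(Q) = (4 + Q) + Q = 4 + 2*Q)
z = 16 (z = 1*(4 + 2*6) + 0 = 1*(4 + 12) + 0 = 1*16 + 0 = 16 + 0 = 16)
U(n, j) = 0
z*U(19, 13) = 16*0 = 0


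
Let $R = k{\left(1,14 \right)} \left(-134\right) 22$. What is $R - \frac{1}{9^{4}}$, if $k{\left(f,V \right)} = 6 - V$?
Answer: $\frac{154734623}{6561} \approx 23584.0$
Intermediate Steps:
$R = 23584$ ($R = \left(6 - 14\right) \left(-134\right) 22 = \left(-8\right) \left(-134\right) 22 = 1072 \cdot 22 = 23584$)
$R - \frac{1}{9^{4}} = 23584 - \frac{1}{9^{4}} = 23584 - \frac{1}{6561} = \frac{154734623}{6561}$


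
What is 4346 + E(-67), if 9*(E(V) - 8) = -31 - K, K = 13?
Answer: 39142/9 ≈ 4349.1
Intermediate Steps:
E(V) = 28/9 (E(V) = 8 + (-31 - 1*13)/9 = 8 + (-31 - 13)/9 = 8 + (⅑)*(-44) = 8 - 44/9 = 28/9)
4346 + E(-67) = 4346 + 28/9 = 39142/9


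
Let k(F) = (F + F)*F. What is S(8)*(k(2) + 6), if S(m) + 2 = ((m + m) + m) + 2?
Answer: 336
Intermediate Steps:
k(F) = 2*F² (k(F) = (2*F)*F = 2*F²)
S(m) = 3*m (S(m) = -2 + (((m + m) + m) + 2) = -2 + ((2*m + m) + 2) = -2 + (3*m + 2) = -2 + (2 + 3*m) = 3*m)
S(8)*(k(2) + 6) = (3*8)*(2*2² + 6) = 24*(2*4 + 6) = 24*(8 + 6) = 24*14 = 336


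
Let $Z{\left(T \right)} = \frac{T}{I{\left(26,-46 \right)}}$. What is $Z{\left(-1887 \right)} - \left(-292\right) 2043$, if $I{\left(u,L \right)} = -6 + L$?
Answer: $\frac{31022799}{52} \approx 5.9659 \cdot 10^{5}$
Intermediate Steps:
$Z{\left(T \right)} = - \frac{T}{52}$ ($Z{\left(T \right)} = \frac{T}{-6 - 46} = \frac{T}{-52} = T \left(- \frac{1}{52}\right) = - \frac{T}{52}$)
$Z{\left(-1887 \right)} - \left(-292\right) 2043 = \left(- \frac{1}{52}\right) \left(-1887\right) - \left(-292\right) 2043 = \frac{1887}{52} - -596556 = \frac{1887}{52} + 596556 = \frac{31022799}{52}$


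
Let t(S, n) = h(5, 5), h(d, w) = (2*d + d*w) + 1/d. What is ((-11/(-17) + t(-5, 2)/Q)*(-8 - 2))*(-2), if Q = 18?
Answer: 7964/153 ≈ 52.052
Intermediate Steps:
h(d, w) = 1/d + 2*d + d*w
t(S, n) = 176/5 (t(S, n) = (1 + 5²*(2 + 5))/5 = (1 + 25*7)/5 = (1 + 175)/5 = (⅕)*176 = 176/5)
((-11/(-17) + t(-5, 2)/Q)*(-8 - 2))*(-2) = ((-11/(-17) + (176/5)/18)*(-8 - 2))*(-2) = ((-11*(-1/17) + (176/5)*(1/18))*(-10))*(-2) = ((11/17 + 88/45)*(-10))*(-2) = ((1991/765)*(-10))*(-2) = -3982/153*(-2) = 7964/153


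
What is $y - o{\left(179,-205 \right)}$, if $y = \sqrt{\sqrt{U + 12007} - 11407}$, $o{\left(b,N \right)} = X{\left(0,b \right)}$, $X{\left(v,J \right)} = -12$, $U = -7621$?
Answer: $12 + \sqrt{-11407 + \sqrt{4386}} \approx 12.0 + 106.49 i$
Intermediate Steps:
$o{\left(b,N \right)} = -12$
$y = \sqrt{-11407 + \sqrt{4386}}$ ($y = \sqrt{\sqrt{-7621 + 12007} - 11407} = \sqrt{\sqrt{4386} - 11407} = \sqrt{-11407 + \sqrt{4386}} \approx 106.49 i$)
$y - o{\left(179,-205 \right)} = \sqrt{-11407 + \sqrt{4386}} - -12 = \sqrt{-11407 + \sqrt{4386}} + 12 = 12 + \sqrt{-11407 + \sqrt{4386}}$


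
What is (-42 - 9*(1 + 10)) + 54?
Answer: -87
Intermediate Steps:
(-42 - 9*(1 + 10)) + 54 = (-42 - 9*11) + 54 = (-42 - 99) + 54 = -141 + 54 = -87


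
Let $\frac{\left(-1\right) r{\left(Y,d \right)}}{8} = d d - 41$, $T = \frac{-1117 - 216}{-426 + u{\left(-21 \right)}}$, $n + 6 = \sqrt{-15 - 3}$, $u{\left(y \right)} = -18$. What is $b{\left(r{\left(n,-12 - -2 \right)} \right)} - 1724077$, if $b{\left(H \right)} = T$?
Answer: $- \frac{765488855}{444} \approx -1.7241 \cdot 10^{6}$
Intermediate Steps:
$n = -6 + 3 i \sqrt{2}$ ($n = -6 + \sqrt{-15 - 3} = -6 + \sqrt{-18} = -6 + 3 i \sqrt{2} \approx -6.0 + 4.2426 i$)
$T = \frac{1333}{444}$ ($T = \frac{-1117 - 216}{-426 - 18} = - \frac{1333}{-444} = \left(-1333\right) \left(- \frac{1}{444}\right) = \frac{1333}{444} \approx 3.0023$)
$r{\left(Y,d \right)} = 328 - 8 d^{2}$ ($r{\left(Y,d \right)} = - 8 \left(d d - 41\right) = - 8 \left(d^{2} - 41\right) = - 8 \left(-41 + d^{2}\right) = 328 - 8 d^{2}$)
$b{\left(H \right)} = \frac{1333}{444}$
$b{\left(r{\left(n,-12 - -2 \right)} \right)} - 1724077 = \frac{1333}{444} - 1724077 = - \frac{765488855}{444}$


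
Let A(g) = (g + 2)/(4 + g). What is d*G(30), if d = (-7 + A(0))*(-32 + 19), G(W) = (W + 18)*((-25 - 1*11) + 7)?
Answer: -117624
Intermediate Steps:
A(g) = (2 + g)/(4 + g)
G(W) = -522 - 29*W (G(W) = (18 + W)*((-25 - 11) + 7) = (18 + W)*(-36 + 7) = (18 + W)*(-29) = -522 - 29*W)
d = 169/2 (d = (-7 + (2 + 0)/(4 + 0))*(-32 + 19) = (-7 + 2/4)*(-13) = (-7 + (1/4)*2)*(-13) = (-7 + 1/2)*(-13) = -13/2*(-13) = 169/2 ≈ 84.500)
d*G(30) = 169*(-522 - 29*30)/2 = 169*(-522 - 870)/2 = (169/2)*(-1392) = -117624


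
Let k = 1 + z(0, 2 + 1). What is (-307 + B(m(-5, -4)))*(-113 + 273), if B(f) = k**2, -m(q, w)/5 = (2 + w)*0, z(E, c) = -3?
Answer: -48480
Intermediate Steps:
k = -2 (k = 1 - 3 = -2)
m(q, w) = 0 (m(q, w) = -5*(2 + w)*0 = -5*0 = 0)
B(f) = 4 (B(f) = (-2)**2 = 4)
(-307 + B(m(-5, -4)))*(-113 + 273) = (-307 + 4)*(-113 + 273) = -303*160 = -48480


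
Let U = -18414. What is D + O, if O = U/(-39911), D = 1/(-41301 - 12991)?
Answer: 999692977/2166848012 ≈ 0.46136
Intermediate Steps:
D = -1/54292 (D = 1/(-54292) = -1/54292 ≈ -1.8419e-5)
O = 18414/39911 (O = -18414/(-39911) = -18414*(-1/39911) = 18414/39911 ≈ 0.46138)
D + O = -1/54292 + 18414/39911 = 999692977/2166848012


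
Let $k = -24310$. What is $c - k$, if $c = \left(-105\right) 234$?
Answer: $-260$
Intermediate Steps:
$c = -24570$
$c - k = -24570 - -24310 = -24570 + 24310 = -260$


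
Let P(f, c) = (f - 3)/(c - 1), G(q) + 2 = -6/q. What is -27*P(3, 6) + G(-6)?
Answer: -1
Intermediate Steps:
G(q) = -2 - 6/q
P(f, c) = (-3 + f)/(-1 + c)
-27*P(3, 6) + G(-6) = -27*(-3 + 3)/(-1 + 6) + (-2 - 6/(-6)) = -27*0/5 + (-2 - 6*(-⅙)) = -27*0/5 + (-2 + 1) = -27*0 - 1 = 0 - 1 = -1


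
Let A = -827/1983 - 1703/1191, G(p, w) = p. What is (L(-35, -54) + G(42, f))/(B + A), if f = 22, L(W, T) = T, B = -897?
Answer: 9447012/707618149 ≈ 0.013350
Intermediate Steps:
A = -1454002/787251 (A = -827*1/1983 - 1703*1/1191 = -827/1983 - 1703/1191 = -1454002/787251 ≈ -1.8469)
(L(-35, -54) + G(42, f))/(B + A) = (-54 + 42)/(-897 - 1454002/787251) = -12/(-707618149/787251) = -12*(-787251/707618149) = 9447012/707618149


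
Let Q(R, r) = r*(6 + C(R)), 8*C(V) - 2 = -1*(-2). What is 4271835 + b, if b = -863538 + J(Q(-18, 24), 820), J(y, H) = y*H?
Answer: 3536217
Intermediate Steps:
C(V) = ½ (C(V) = ¼ + (-1*(-2))/8 = ¼ + (⅛)*2 = ¼ + ¼ = ½)
Q(R, r) = 13*r/2 (Q(R, r) = r*(6 + ½) = r*(13/2) = 13*r/2)
J(y, H) = H*y
b = -735618 (b = -863538 + 820*((13/2)*24) = -863538 + 820*156 = -863538 + 127920 = -735618)
4271835 + b = 4271835 - 735618 = 3536217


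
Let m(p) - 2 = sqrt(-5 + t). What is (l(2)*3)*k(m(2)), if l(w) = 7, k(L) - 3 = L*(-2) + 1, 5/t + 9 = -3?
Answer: -7*I*sqrt(195) ≈ -97.75*I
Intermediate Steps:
t = -5/12 (t = 5/(-9 - 3) = 5/(-12) = 5*(-1/12) = -5/12 ≈ -0.41667)
m(p) = 2 + I*sqrt(195)/6 (m(p) = 2 + sqrt(-5 - 5/12) = 2 + sqrt(-65/12) = 2 + I*sqrt(195)/6)
k(L) = 4 - 2*L (k(L) = 3 + (L*(-2) + 1) = 3 + (-2*L + 1) = 3 + (1 - 2*L) = 4 - 2*L)
(l(2)*3)*k(m(2)) = (7*3)*(4 - 2*(2 + I*sqrt(195)/6)) = 21*(4 + (-4 - I*sqrt(195)/3)) = 21*(-I*sqrt(195)/3) = -7*I*sqrt(195)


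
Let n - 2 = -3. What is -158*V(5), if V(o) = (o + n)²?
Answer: -2528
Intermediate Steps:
n = -1 (n = 2 - 3 = -1)
V(o) = (-1 + o)² (V(o) = (o - 1)² = (-1 + o)²)
-158*V(5) = -158*(-1 + 5)² = -158*4² = -158*16 = -2528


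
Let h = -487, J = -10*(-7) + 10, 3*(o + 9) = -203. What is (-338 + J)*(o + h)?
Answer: 145426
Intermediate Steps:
o = -230/3 (o = -9 + (⅓)*(-203) = -9 - 203/3 = -230/3 ≈ -76.667)
J = 80 (J = 70 + 10 = 80)
(-338 + J)*(o + h) = (-338 + 80)*(-230/3 - 487) = -258*(-1691/3) = 145426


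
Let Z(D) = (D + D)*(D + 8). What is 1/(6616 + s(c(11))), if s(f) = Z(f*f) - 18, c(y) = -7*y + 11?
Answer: 1/38025766 ≈ 2.6298e-8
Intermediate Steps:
c(y) = 11 - 7*y
Z(D) = 2*D*(8 + D) (Z(D) = (2*D)*(8 + D) = 2*D*(8 + D))
s(f) = -18 + 2*f²*(8 + f²) (s(f) = 2*(f*f)*(8 + f*f) - 18 = 2*f²*(8 + f²) - 18 = -18 + 2*f²*(8 + f²))
1/(6616 + s(c(11))) = 1/(6616 + (-18 + 2*(11 - 7*11)²*(8 + (11 - 7*11)²))) = 1/(6616 + (-18 + 2*(11 - 77)²*(8 + (11 - 77)²))) = 1/(6616 + (-18 + 2*(-66)²*(8 + (-66)²))) = 1/(6616 + (-18 + 2*4356*(8 + 4356))) = 1/(6616 + (-18 + 2*4356*4364)) = 1/(6616 + (-18 + 38019168)) = 1/(6616 + 38019150) = 1/38025766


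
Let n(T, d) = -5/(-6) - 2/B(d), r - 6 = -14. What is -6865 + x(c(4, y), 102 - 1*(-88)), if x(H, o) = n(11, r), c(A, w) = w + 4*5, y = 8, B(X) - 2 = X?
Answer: -41183/6 ≈ -6863.8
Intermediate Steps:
r = -8 (r = 6 - 14 = -8)
B(X) = 2 + X
c(A, w) = 20 + w (c(A, w) = w + 20 = 20 + w)
n(T, d) = ⅚ - 2/(2 + d) (n(T, d) = -5/(-6) - 2/(2 + d) = -5*(-⅙) - 2/(2 + d) = ⅚ - 2/(2 + d))
x(H, o) = 7/6 (x(H, o) = (-2 + 5*(-8))/(6*(2 - 8)) = (⅙)*(-2 - 40)/(-6) = (⅙)*(-⅙)*(-42) = 7/6)
-6865 + x(c(4, y), 102 - 1*(-88)) = -6865 + 7/6 = -41183/6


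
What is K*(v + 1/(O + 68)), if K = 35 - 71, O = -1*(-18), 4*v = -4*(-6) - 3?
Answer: -8145/43 ≈ -189.42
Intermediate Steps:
v = 21/4 (v = (-4*(-6) - 3)/4 = (24 - 3)/4 = (¼)*21 = 21/4 ≈ 5.2500)
O = 18
K = -36
K*(v + 1/(O + 68)) = -36*(21/4 + 1/(18 + 68)) = -36*(21/4 + 1/86) = -36*905/172 = -8145/43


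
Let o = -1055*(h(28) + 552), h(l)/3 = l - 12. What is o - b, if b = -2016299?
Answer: 1383299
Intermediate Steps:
h(l) = -36 + 3*l (h(l) = 3*(l - 12) = 3*(-12 + l) = -36 + 3*l)
o = -633000 (o = -1055*((-36 + 3*28) + 552) = -1055*((-36 + 84) + 552) = -1055*(48 + 552) = -1055*600 = -633000)
o - b = -633000 - 1*(-2016299) = -633000 + 2016299 = 1383299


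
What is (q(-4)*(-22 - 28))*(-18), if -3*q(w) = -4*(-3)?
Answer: -3600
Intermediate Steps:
q(w) = -4 (q(w) = -(-4)*(-3)/3 = -1/3*12 = -4)
(q(-4)*(-22 - 28))*(-18) = -4*(-22 - 28)*(-18) = -4*(-50)*(-18) = 200*(-18) = -3600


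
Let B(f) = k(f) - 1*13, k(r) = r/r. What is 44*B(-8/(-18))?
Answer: -528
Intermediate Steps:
k(r) = 1
B(f) = -12 (B(f) = 1 - 1*13 = 1 - 13 = -12)
44*B(-8/(-18)) = 44*(-12) = -528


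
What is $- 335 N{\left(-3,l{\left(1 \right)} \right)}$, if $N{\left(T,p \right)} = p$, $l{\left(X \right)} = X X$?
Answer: $-335$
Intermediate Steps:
$l{\left(X \right)} = X^{2}$
$- 335 N{\left(-3,l{\left(1 \right)} \right)} = - 335 \cdot 1^{2} = \left(-335\right) 1 = -335$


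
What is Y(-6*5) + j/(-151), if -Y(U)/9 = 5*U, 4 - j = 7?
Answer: 203853/151 ≈ 1350.0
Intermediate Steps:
j = -3 (j = 4 - 1*7 = 4 - 7 = -3)
Y(U) = -45*U
Y(-6*5) + j/(-151) = -(-270)*5 - 3/(-151) = -45*(-30) - 3*(-1/151) = 1350 + 3/151 = 203853/151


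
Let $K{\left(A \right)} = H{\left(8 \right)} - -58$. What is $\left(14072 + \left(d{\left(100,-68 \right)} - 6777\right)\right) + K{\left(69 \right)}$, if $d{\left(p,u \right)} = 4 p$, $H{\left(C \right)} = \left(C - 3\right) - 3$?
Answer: $7755$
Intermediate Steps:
$H{\left(C \right)} = -6 + C$ ($H{\left(C \right)} = \left(-3 + C\right) - 3 = -6 + C$)
$K{\left(A \right)} = 60$ ($K{\left(A \right)} = \left(-6 + 8\right) - -58 = 2 + 58 = 60$)
$\left(14072 + \left(d{\left(100,-68 \right)} - 6777\right)\right) + K{\left(69 \right)} = \left(14072 + \left(4 \cdot 100 - 6777\right)\right) + 60 = \left(14072 + \left(400 - 6777\right)\right) + 60 = \left(14072 - 6377\right) + 60 = 7695 + 60 = 7755$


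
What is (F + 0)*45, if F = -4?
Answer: -180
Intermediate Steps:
(F + 0)*45 = (-4 + 0)*45 = -4*45 = -180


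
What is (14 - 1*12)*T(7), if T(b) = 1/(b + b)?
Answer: ⅐ ≈ 0.14286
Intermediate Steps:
T(b) = 1/(2*b)
(14 - 1*12)*T(7) = (14 - 1*12)*((½)/7) = (14 - 12)*((½)*(⅐)) = 2*(1/14) = ⅐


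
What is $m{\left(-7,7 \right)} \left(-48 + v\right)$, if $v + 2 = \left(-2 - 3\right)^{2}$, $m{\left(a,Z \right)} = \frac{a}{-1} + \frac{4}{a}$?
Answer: $- \frac{1125}{7} \approx -160.71$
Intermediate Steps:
$m{\left(a,Z \right)} = - a + \frac{4}{a}$ ($m{\left(a,Z \right)} = a \left(-1\right) + \frac{4}{a} = - a + \frac{4}{a}$)
$v = 23$ ($v = -2 + \left(-2 - 3\right)^{2} = -2 + \left(-5\right)^{2} = -2 + 25 = 23$)
$m{\left(-7,7 \right)} \left(-48 + v\right) = \left(\left(-1\right) \left(-7\right) + \frac{4}{-7}\right) \left(-48 + 23\right) = \left(7 + 4 \left(- \frac{1}{7}\right)\right) \left(-25\right) = \left(7 - \frac{4}{7}\right) \left(-25\right) = \frac{45}{7} \left(-25\right) = - \frac{1125}{7}$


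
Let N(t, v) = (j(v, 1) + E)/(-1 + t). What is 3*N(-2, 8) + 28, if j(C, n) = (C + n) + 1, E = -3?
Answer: 21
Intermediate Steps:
j(C, n) = 1 + C + n
N(t, v) = (-1 + v)/(-1 + t) (N(t, v) = ((1 + v + 1) - 3)/(-1 + t) = ((2 + v) - 3)/(-1 + t) = (-1 + v)/(-1 + t))
3*N(-2, 8) + 28 = 3*((-1 + 8)/(-1 - 2)) + 28 = 3*(7/(-3)) + 28 = 3*(-⅓*7) + 28 = 3*(-7/3) + 28 = -7 + 28 = 21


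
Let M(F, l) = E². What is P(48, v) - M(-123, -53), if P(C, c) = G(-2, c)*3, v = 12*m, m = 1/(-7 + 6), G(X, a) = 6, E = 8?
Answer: -46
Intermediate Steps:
m = -1 (m = 1/(-1) = -1)
v = -12 (v = 12*(-1) = -12)
M(F, l) = 64 (M(F, l) = 8² = 64)
P(C, c) = 18 (P(C, c) = 6*3 = 18)
P(48, v) - M(-123, -53) = 18 - 1*64 = 18 - 64 = -46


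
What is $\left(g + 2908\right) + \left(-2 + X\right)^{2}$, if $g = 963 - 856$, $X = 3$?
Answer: $3016$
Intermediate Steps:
$g = 107$ ($g = 963 - 856 = 107$)
$\left(g + 2908\right) + \left(-2 + X\right)^{2} = \left(107 + 2908\right) + \left(-2 + 3\right)^{2} = 3015 + 1^{2} = 3015 + 1 = 3016$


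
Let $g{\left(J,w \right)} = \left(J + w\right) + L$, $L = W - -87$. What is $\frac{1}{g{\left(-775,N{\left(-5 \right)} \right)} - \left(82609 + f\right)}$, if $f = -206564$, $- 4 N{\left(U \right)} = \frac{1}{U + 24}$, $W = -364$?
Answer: $\frac{76}{9340627} \approx 8.1365 \cdot 10^{-6}$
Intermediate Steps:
$L = -277$ ($L = -364 - -87 = -364 + 87 = -277$)
$N{\left(U \right)} = - \frac{1}{4 \left(24 + U\right)}$ ($N{\left(U \right)} = - \frac{1}{4 \left(U + 24\right)} = - \frac{1}{4 \left(24 + U\right)}$)
$g{\left(J,w \right)} = -277 + J + w$ ($g{\left(J,w \right)} = \left(J + w\right) - 277 = -277 + J + w$)
$\frac{1}{g{\left(-775,N{\left(-5 \right)} \right)} - \left(82609 + f\right)} = \frac{1}{\left(-277 - 775 - \frac{1}{96 + 4 \left(-5\right)}\right) + \left(\left(168228 - 250837\right) - -206564\right)} = \frac{1}{\left(-277 - 775 - \frac{1}{96 - 20}\right) + \left(\left(168228 - 250837\right) + 206564\right)} = \frac{1}{\left(-277 - 775 - \frac{1}{76}\right) + \left(-82609 + 206564\right)} = \frac{1}{\left(-277 - 775 - \frac{1}{76}\right) + 123955} = \frac{1}{- \frac{79953}{76} + 123955} = \frac{1}{\frac{9340627}{76}} = \frac{76}{9340627}$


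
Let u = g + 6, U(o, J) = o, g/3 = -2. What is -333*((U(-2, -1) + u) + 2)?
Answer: 0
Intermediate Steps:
g = -6 (g = 3*(-2) = -6)
u = 0 (u = -6 + 6 = 0)
-333*((U(-2, -1) + u) + 2) = -333*((-2 + 0) + 2) = -333*(-2 + 2) = -333*0 = 0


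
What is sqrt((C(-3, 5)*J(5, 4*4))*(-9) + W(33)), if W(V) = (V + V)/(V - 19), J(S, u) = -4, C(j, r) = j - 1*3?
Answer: I*sqrt(10353)/7 ≈ 14.536*I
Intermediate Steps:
C(j, r) = -3 + j (C(j, r) = j - 3 = -3 + j)
W(V) = 2*V/(-19 + V) (W(V) = (2*V)/(-19 + V) = 2*V/(-19 + V))
sqrt((C(-3, 5)*J(5, 4*4))*(-9) + W(33)) = sqrt(((-3 - 3)*(-4))*(-9) + 2*33/(-19 + 33)) = sqrt(-6*(-4)*(-9) + 2*33/14) = sqrt(24*(-9) + 2*33*(1/14)) = sqrt(-216 + 33/7) = sqrt(-1479/7) = I*sqrt(10353)/7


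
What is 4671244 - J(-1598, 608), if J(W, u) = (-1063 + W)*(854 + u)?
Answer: 8561626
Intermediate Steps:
4671244 - J(-1598, 608) = 4671244 - (-907802 - 1063*608 + 854*(-1598) - 1598*608) = 4671244 - (-907802 - 646304 - 1364692 - 971584) = 4671244 - 1*(-3890382) = 4671244 + 3890382 = 8561626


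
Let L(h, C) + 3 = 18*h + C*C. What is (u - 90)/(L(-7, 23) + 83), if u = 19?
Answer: -71/483 ≈ -0.14700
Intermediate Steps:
L(h, C) = -3 + C² + 18*h (L(h, C) = -3 + (18*h + C*C) = -3 + (18*h + C²) = -3 + (C² + 18*h) = -3 + C² + 18*h)
(u - 90)/(L(-7, 23) + 83) = (19 - 90)/((-3 + 23² + 18*(-7)) + 83) = -71/((-3 + 529 - 126) + 83) = -71/(400 + 83) = -71/483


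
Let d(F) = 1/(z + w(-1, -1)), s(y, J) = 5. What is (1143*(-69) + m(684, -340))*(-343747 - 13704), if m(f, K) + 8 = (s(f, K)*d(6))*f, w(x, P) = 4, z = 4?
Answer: 56082274645/2 ≈ 2.8041e+10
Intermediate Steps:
d(F) = 1/8 (d(F) = 1/(4 + 4) = 1/8)
m(f, K) = -8 + 5*f/8 (m(f, K) = -8 + (5*(1/8))*f = -8 + 5*f/8)
(1143*(-69) + m(684, -340))*(-343747 - 13704) = (1143*(-69) + (-8 + (5/8)*684))*(-343747 - 13704) = (-78867 + (-8 + 855/2))*(-357451) = (-78867 + 839/2)*(-357451) = -156895/2*(-357451) = 56082274645/2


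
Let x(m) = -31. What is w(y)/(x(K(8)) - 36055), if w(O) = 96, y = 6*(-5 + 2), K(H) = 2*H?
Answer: -48/18043 ≈ -0.0026603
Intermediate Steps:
y = -18 (y = 6*(-3) = -18)
w(y)/(x(K(8)) - 36055) = 96/(-31 - 36055) = 96/(-36086) = 96*(-1/36086) = -48/18043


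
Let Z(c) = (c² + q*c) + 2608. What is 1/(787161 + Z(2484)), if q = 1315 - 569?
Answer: 1/8813089 ≈ 1.1347e-7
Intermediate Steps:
q = 746
Z(c) = 2608 + c² + 746*c (Z(c) = (c² + 746*c) + 2608 = 2608 + c² + 746*c)
1/(787161 + Z(2484)) = 1/(787161 + (2608 + 2484² + 746*2484)) = 1/(787161 + (2608 + 6170256 + 1853064)) = 1/(787161 + 8025928) = 1/8813089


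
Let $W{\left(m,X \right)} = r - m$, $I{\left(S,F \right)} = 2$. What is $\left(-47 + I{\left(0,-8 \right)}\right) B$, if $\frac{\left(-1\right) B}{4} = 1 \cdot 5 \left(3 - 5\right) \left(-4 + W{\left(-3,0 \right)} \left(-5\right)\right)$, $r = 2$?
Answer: $52200$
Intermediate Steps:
$W{\left(m,X \right)} = 2 - m$
$B = -1160$ ($B = - 4 \cdot 1 \cdot 5 \left(3 - 5\right) \left(-4 + \left(2 - -3\right) \left(-5\right)\right) = - 4 \cdot 5 \left(- 2 \left(-4 + \left(2 + 3\right) \left(-5\right)\right)\right) = - 4 \cdot 5 \left(- 2 \left(-4 + 5 \left(-5\right)\right)\right) = - 4 \cdot 5 \left(- 2 \left(-4 - 25\right)\right) = - 4 \cdot 5 \left(\left(-2\right) \left(-29\right)\right) = - 4 \cdot 5 \cdot 58 = \left(-4\right) 290 = -1160$)
$\left(-47 + I{\left(0,-8 \right)}\right) B = \left(-47 + 2\right) \left(-1160\right) = \left(-45\right) \left(-1160\right) = 52200$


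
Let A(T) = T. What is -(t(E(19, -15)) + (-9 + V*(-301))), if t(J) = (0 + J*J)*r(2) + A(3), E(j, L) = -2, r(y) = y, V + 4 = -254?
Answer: -77660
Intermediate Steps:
V = -258 (V = -4 - 254 = -258)
t(J) = 3 + 2*J² (t(J) = (0 + J*J)*2 + 3 = (0 + J²)*2 + 3 = J²*2 + 3 = 2*J² + 3 = 3 + 2*J²)
-(t(E(19, -15)) + (-9 + V*(-301))) = -((3 + 2*(-2)²) + (-9 - 258*(-301))) = -((3 + 2*4) + (-9 + 77658)) = -((3 + 8) + 77649) = -(11 + 77649) = -1*77660 = -77660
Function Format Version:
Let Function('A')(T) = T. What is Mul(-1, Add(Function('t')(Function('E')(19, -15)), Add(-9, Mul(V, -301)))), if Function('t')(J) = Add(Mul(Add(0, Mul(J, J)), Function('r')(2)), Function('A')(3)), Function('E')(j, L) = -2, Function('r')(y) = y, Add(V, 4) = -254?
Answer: -77660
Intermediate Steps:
V = -258 (V = Add(-4, -254) = -258)
Function('t')(J) = Add(3, Mul(2, Pow(J, 2))) (Function('t')(J) = Add(Mul(Add(0, Mul(J, J)), 2), 3) = Add(Mul(Add(0, Pow(J, 2)), 2), 3) = Add(Mul(Pow(J, 2), 2), 3) = Add(Mul(2, Pow(J, 2)), 3) = Add(3, Mul(2, Pow(J, 2))))
Mul(-1, Add(Function('t')(Function('E')(19, -15)), Add(-9, Mul(V, -301)))) = Mul(-1, Add(Add(3, Mul(2, Pow(-2, 2))), Add(-9, Mul(-258, -301)))) = Mul(-1, Add(Add(3, Mul(2, 4)), Add(-9, 77658))) = Mul(-1, Add(Add(3, 8), 77649)) = Mul(-1, Add(11, 77649)) = Mul(-1, 77660) = -77660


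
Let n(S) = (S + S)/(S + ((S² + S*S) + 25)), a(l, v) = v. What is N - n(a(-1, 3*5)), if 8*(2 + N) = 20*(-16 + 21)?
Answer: 1023/98 ≈ 10.439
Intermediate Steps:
N = 21/2 (N = -2 + (20*(-16 + 21))/8 = -2 + (20*5)/8 = -2 + (⅛)*100 = -2 + 25/2 = 21/2 ≈ 10.500)
n(S) = 2*S/(25 + S + 2*S²) (n(S) = (2*S)/(S + ((S² + S²) + 25)) = (2*S)/(S + (2*S² + 25)) = (2*S)/(S + (25 + 2*S²)) = (2*S)/(25 + S + 2*S²) = 2*S/(25 + S + 2*S²))
N - n(a(-1, 3*5)) = 21/2 - 2*3*5/(25 + 3*5 + 2*(3*5)²) = 21/2 - 2*15/(25 + 15 + 2*15²) = 21/2 - 2*15/(25 + 15 + 2*225) = 21/2 - 2*15/(25 + 15 + 450) = 21/2 - 2*15/490 = 21/2 - 1*3/49 = 21/2 - 3/49 = 1023/98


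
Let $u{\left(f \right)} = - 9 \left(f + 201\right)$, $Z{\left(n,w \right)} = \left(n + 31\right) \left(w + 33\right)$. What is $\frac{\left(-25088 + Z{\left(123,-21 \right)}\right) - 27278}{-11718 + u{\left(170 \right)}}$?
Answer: $\frac{50518}{15057} \approx 3.3551$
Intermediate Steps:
$Z{\left(n,w \right)} = \left(31 + n\right) \left(33 + w\right)$
$u{\left(f \right)} = -1809 - 9 f$ ($u{\left(f \right)} = - 9 \left(201 + f\right) = -1809 - 9 f$)
$\frac{\left(-25088 + Z{\left(123,-21 \right)}\right) - 27278}{-11718 + u{\left(170 \right)}} = \frac{\left(-25088 + \left(1023 + 31 \left(-21\right) + 33 \cdot 123 + 123 \left(-21\right)\right)\right) - 27278}{-11718 - 3339} = \frac{\left(-25088 + \left(1023 - 651 + 4059 - 2583\right)\right) - 27278}{-11718 - 3339} = \frac{\left(-25088 + 1848\right) - 27278}{-11718 - 3339} = \frac{-23240 - 27278}{-15057} = \left(-50518\right) \left(- \frac{1}{15057}\right) = \frac{50518}{15057}$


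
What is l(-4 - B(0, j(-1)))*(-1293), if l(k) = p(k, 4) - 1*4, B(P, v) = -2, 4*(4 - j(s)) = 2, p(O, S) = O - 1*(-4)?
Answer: 2586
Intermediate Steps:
p(O, S) = 4 + O (p(O, S) = O + 4 = 4 + O)
j(s) = 7/2 (j(s) = 4 - ¼*2 = 4 - ½ = 7/2)
l(k) = k (l(k) = (4 + k) - 1*4 = (4 + k) - 4 = k)
l(-4 - B(0, j(-1)))*(-1293) = (-4 - 1*(-2))*(-1293) = (-4 + 2)*(-1293) = -2*(-1293) = 2586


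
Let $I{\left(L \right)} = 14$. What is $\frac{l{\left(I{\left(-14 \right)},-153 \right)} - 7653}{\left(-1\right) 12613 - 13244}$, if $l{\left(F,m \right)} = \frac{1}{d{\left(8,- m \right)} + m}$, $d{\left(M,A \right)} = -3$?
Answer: $\frac{1193869}{4033692} \approx 0.29597$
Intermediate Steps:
$l{\left(F,m \right)} = \frac{1}{-3 + m}$
$\frac{l{\left(I{\left(-14 \right)},-153 \right)} - 7653}{\left(-1\right) 12613 - 13244} = \frac{\frac{1}{-3 - 153} - 7653}{\left(-1\right) 12613 - 13244} = \frac{\frac{1}{-156} - 7653}{-12613 - 13244} = \frac{- \frac{1}{156} - 7653}{-25857} = \left(- \frac{1193869}{156}\right) \left(- \frac{1}{25857}\right) = \frac{1193869}{4033692}$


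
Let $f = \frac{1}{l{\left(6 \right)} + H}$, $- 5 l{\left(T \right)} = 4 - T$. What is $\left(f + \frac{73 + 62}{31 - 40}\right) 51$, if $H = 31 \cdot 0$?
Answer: $- \frac{1275}{2} \approx -637.5$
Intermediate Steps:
$H = 0$
$l{\left(T \right)} = - \frac{4}{5} + \frac{T}{5}$ ($l{\left(T \right)} = - \frac{4 - T}{5} = - \frac{4}{5} + \frac{T}{5}$)
$f = \frac{5}{2}$ ($f = \frac{1}{\left(- \frac{4}{5} + \frac{1}{5} \cdot 6\right) + 0} = \frac{1}{\left(- \frac{4}{5} + \frac{6}{5}\right) + 0} = \frac{1}{\frac{2}{5} + 0} = \frac{1}{\frac{2}{5}} = \frac{5}{2} \approx 2.5$)
$\left(f + \frac{73 + 62}{31 - 40}\right) 51 = \left(\frac{5}{2} + \frac{73 + 62}{31 - 40}\right) 51 = \left(\frac{5}{2} + \frac{135}{-9}\right) 51 = \left(\frac{5}{2} + 135 \left(- \frac{1}{9}\right)\right) 51 = \left(\frac{5}{2} - 15\right) 51 = \left(- \frac{25}{2}\right) 51 = - \frac{1275}{2}$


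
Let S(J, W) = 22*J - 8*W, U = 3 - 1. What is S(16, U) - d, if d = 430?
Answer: -94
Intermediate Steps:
U = 2
S(J, W) = -8*W + 22*J
S(16, U) - d = (-8*2 + 22*16) - 1*430 = (-16 + 352) - 430 = 336 - 430 = -94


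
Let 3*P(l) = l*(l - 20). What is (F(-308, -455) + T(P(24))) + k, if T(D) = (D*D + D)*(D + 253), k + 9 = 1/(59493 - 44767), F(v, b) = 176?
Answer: 4434396203/14726 ≈ 3.0113e+5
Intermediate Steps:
P(l) = l*(-20 + l)/3 (P(l) = (l*(l - 20))/3 = (l*(-20 + l))/3 = l*(-20 + l)/3)
k = -132533/14726 (k = -9 + 1/(59493 - 44767) = -9 + 1/14726 = -132533/14726 ≈ -8.9999)
T(D) = (253 + D)*(D + D²) (T(D) = (D² + D)*(253 + D) = (D + D²)*(253 + D) = (253 + D)*(D + D²))
(F(-308, -455) + T(P(24))) + k = (176 + ((⅓)*24*(-20 + 24))*(253 + ((⅓)*24*(-20 + 24))² + 254*((⅓)*24*(-20 + 24)))) - 132533/14726 = (176 + ((⅓)*24*4)*(253 + ((⅓)*24*4)² + 254*((⅓)*24*4))) - 132533/14726 = (176 + 32*(253 + 32² + 254*32)) - 132533/14726 = (176 + 32*(253 + 1024 + 8128)) - 132533/14726 = (176 + 32*9405) - 132533/14726 = (176 + 300960) - 132533/14726 = 301136 - 132533/14726 = 4434396203/14726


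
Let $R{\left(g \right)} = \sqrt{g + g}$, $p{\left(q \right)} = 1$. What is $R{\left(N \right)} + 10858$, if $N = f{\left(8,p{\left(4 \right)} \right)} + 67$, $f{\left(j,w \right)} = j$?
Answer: $10858 + 5 \sqrt{6} \approx 10870.0$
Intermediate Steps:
$N = 75$ ($N = 8 + 67 = 75$)
$R{\left(g \right)} = \sqrt{2} \sqrt{g}$ ($R{\left(g \right)} = \sqrt{2 g} = \sqrt{2} \sqrt{g}$)
$R{\left(N \right)} + 10858 = \sqrt{2} \sqrt{75} + 10858 = \sqrt{2} \cdot 5 \sqrt{3} + 10858 = 5 \sqrt{6} + 10858 = 10858 + 5 \sqrt{6}$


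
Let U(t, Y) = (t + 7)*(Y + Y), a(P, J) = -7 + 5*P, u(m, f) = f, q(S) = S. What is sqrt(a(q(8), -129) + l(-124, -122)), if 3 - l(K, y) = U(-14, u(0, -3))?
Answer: I*sqrt(6) ≈ 2.4495*I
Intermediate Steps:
U(t, Y) = 2*Y*(7 + t) (U(t, Y) = (7 + t)*(2*Y) = 2*Y*(7 + t))
l(K, y) = -39 (l(K, y) = 3 - 2*(-3)*(7 - 14) = 3 - 2*(-3)*(-7) = 3 - 1*42 = 3 - 42 = -39)
sqrt(a(q(8), -129) + l(-124, -122)) = sqrt((-7 + 5*8) - 39) = sqrt((-7 + 40) - 39) = sqrt(33 - 39) = sqrt(-6) = I*sqrt(6)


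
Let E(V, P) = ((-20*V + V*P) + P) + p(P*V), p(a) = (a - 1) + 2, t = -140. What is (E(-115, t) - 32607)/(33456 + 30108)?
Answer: 877/31782 ≈ 0.027594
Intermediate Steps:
p(a) = 1 + a (p(a) = (-1 + a) + 2 = 1 + a)
E(V, P) = 1 + P - 20*V + 2*P*V (E(V, P) = ((-20*V + V*P) + P) + (1 + P*V) = ((-20*V + P*V) + P) + (1 + P*V) = (P - 20*V + P*V) + (1 + P*V) = 1 + P - 20*V + 2*P*V)
(E(-115, t) - 32607)/(33456 + 30108) = ((1 - 140 - 20*(-115) + 2*(-140)*(-115)) - 32607)/(33456 + 30108) = ((1 - 140 + 2300 + 32200) - 32607)/63564 = (34361 - 32607)*(1/63564) = 1754*(1/63564) = 877/31782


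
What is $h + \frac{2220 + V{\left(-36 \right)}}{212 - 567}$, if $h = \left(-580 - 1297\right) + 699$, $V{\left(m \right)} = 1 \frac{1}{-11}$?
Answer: $- \frac{4624509}{3905} \approx -1184.3$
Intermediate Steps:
$V{\left(m \right)} = - \frac{1}{11}$ ($V{\left(m \right)} = 1 \left(- \frac{1}{11}\right) = - \frac{1}{11}$)
$h = -1178$ ($h = -1877 + 699 = -1178$)
$h + \frac{2220 + V{\left(-36 \right)}}{212 - 567} = -1178 + \frac{2220 - \frac{1}{11}}{212 - 567} = -1178 + \frac{24419}{11 \left(-355\right)} = -1178 + \frac{24419}{11} \left(- \frac{1}{355}\right) = -1178 - \frac{24419}{3905} = - \frac{4624509}{3905}$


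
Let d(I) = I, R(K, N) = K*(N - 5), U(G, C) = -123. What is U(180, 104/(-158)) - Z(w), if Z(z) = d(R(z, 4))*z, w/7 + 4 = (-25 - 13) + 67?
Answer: 30502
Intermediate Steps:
R(K, N) = K*(-5 + N)
w = 175 (w = -28 + 7*((-25 - 13) + 67) = -28 + 7*(-38 + 67) = -28 + 7*29 = -28 + 203 = 175)
Z(z) = -z**2 (Z(z) = (z*(-5 + 4))*z = (z*(-1))*z = (-z)*z = -z**2)
U(180, 104/(-158)) - Z(w) = -123 - (-1)*175**2 = -123 - (-1)*30625 = -123 - 1*(-30625) = -123 + 30625 = 30502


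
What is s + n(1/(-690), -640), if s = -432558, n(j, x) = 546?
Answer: -432012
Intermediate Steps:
s + n(1/(-690), -640) = -432558 + 546 = -432012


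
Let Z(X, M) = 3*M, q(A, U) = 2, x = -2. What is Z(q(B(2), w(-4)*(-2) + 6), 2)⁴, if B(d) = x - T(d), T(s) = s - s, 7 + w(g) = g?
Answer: 1296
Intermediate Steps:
w(g) = -7 + g
T(s) = 0
B(d) = -2 (B(d) = -2 - 1*0 = -2 + 0 = -2)
Z(q(B(2), w(-4)*(-2) + 6), 2)⁴ = (3*2)⁴ = 6⁴ = 1296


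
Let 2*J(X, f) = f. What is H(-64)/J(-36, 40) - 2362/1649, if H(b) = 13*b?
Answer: -354802/8245 ≈ -43.032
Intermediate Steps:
J(X, f) = f/2
H(-64)/J(-36, 40) - 2362/1649 = (13*(-64))/(((1/2)*40)) - 2362/1649 = -832/20 - 2362*1/1649 = -832*1/20 - 2362/1649 = -208/5 - 2362/1649 = -354802/8245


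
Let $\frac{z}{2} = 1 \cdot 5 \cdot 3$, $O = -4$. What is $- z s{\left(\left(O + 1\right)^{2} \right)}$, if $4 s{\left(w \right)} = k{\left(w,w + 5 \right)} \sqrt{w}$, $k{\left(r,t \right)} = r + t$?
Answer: $- \frac{1035}{2} \approx -517.5$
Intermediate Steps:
$z = 30$ ($z = 2 \cdot 1 \cdot 5 \cdot 3 = 2 \cdot 5 \cdot 3 = 2 \cdot 15 = 30$)
$s{\left(w \right)} = \frac{\sqrt{w} \left(5 + 2 w\right)}{4}$ ($s{\left(w \right)} = \frac{\left(w + \left(w + 5\right)\right) \sqrt{w}}{4} = \frac{\left(w + \left(5 + w\right)\right) \sqrt{w}}{4} = \frac{\left(5 + 2 w\right) \sqrt{w}}{4} = \frac{\sqrt{w} \left(5 + 2 w\right)}{4}$)
$- z s{\left(\left(O + 1\right)^{2} \right)} = \left(-1\right) 30 \frac{\sqrt{\left(-4 + 1\right)^{2}} \left(5 + 2 \left(-4 + 1\right)^{2}\right)}{4} = - 30 \frac{\sqrt{\left(-3\right)^{2}} \left(5 + 2 \left(-3\right)^{2}\right)}{4} = - 30 \frac{\sqrt{9} \left(5 + 2 \cdot 9\right)}{4} = - 30 \cdot \frac{1}{4} \cdot 3 \left(5 + 18\right) = - 30 \cdot \frac{1}{4} \cdot 3 \cdot 23 = \left(-30\right) \frac{69}{4} = - \frac{1035}{2}$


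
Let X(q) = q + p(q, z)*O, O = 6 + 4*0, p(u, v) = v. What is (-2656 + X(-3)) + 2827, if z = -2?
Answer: 156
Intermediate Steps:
O = 6 (O = 6 + 0 = 6)
X(q) = -12 + q (X(q) = q - 2*6 = q - 12 = -12 + q)
(-2656 + X(-3)) + 2827 = (-2656 + (-12 - 3)) + 2827 = (-2656 - 15) + 2827 = -2671 + 2827 = 156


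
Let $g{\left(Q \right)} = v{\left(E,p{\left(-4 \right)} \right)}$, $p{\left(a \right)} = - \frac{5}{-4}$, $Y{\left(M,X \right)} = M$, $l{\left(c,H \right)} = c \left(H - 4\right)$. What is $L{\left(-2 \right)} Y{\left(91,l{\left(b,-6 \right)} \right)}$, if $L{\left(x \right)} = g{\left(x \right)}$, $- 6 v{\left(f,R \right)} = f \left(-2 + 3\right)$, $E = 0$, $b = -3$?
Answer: $0$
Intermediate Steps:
$l{\left(c,H \right)} = c \left(-4 + H\right)$
$p{\left(a \right)} = \frac{5}{4}$ ($p{\left(a \right)} = \left(-5\right) \left(- \frac{1}{4}\right) = \frac{5}{4}$)
$v{\left(f,R \right)} = - \frac{f}{6}$ ($v{\left(f,R \right)} = - \frac{f \left(-2 + 3\right)}{6} = - \frac{f 1}{6} = - \frac{f}{6}$)
$g{\left(Q \right)} = 0$ ($g{\left(Q \right)} = \left(- \frac{1}{6}\right) 0 = 0$)
$L{\left(x \right)} = 0$
$L{\left(-2 \right)} Y{\left(91,l{\left(b,-6 \right)} \right)} = 0 \cdot 91 = 0$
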